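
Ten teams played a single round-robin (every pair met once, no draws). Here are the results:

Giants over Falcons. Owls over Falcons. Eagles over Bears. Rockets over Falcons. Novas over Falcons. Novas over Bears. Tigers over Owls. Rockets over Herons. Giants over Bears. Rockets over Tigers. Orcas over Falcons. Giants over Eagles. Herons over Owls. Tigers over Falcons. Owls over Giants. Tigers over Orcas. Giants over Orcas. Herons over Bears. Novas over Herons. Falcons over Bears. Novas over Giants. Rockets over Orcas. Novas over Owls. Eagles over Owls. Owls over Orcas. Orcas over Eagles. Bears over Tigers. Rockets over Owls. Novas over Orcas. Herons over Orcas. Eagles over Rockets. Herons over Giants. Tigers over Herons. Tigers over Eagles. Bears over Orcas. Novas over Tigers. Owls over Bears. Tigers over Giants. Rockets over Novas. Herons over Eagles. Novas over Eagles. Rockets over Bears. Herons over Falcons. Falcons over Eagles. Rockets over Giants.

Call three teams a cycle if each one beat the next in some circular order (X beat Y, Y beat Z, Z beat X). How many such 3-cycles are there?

Win totals: Rockets 8, Bears 2, Tigers 6, Falcons 2, Herons 6, Eagles 3, Giants 4, Orcas 2, Novas 8, Owls 4.
A team with w wins dominates both others in C(w,2) triples; summing gives 28 + 1 + 15 + 1 + 15 + 3 + 6 + 1 + 28 + 6 = 104 transitive triples.
Total triples C(10,3) = 120, so cyclic triples = 120 − 104 = 16.

16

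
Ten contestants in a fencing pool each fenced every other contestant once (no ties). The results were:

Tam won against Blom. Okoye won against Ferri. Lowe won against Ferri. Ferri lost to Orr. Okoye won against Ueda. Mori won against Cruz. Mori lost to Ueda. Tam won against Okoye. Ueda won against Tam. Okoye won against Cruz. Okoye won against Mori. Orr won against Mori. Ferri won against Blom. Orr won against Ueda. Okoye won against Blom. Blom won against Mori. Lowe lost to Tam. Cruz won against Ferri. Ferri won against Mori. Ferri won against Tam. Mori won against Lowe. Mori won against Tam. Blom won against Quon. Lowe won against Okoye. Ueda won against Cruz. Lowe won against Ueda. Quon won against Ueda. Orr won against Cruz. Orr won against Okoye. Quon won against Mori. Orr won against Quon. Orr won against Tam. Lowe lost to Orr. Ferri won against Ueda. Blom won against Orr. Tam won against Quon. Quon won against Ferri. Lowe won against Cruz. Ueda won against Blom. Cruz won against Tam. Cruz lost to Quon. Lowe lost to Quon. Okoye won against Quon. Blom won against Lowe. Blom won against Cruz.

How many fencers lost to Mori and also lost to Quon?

2

Mori beat: Cruz, Tam, Lowe.
Quon beat: Cruz, Ueda, Mori, Ferri, Lowe.
Both beat: Cruz, Lowe — 2.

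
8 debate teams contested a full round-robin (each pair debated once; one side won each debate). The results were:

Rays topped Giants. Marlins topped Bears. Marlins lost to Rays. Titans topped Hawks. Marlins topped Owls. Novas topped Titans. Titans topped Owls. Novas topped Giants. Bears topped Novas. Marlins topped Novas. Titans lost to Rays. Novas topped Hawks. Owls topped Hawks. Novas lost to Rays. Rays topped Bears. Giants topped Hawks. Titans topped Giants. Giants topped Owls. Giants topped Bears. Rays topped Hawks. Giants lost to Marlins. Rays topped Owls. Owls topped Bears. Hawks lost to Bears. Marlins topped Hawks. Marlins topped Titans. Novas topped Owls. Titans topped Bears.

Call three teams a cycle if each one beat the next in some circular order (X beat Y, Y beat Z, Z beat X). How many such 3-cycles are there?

Win totals: Bears 2, Marlins 6, Novas 4, Titans 4, Giants 3, Hawks 0, Owls 2, Rays 7.
A team with w wins dominates both others in C(w,2) triples; summing gives 1 + 15 + 6 + 6 + 3 + 0 + 1 + 21 = 53 transitive triples.
Total triples C(8,3) = 56, so cyclic triples = 56 − 53 = 3.

3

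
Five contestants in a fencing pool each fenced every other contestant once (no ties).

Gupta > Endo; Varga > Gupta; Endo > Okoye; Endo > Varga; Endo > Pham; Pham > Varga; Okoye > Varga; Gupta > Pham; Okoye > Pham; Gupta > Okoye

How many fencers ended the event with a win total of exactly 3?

2

Win totals: Gupta 3, Pham 1, Endo 3, Okoye 2, Varga 1.
Exactly 3: Gupta, Endo — 2 fencers.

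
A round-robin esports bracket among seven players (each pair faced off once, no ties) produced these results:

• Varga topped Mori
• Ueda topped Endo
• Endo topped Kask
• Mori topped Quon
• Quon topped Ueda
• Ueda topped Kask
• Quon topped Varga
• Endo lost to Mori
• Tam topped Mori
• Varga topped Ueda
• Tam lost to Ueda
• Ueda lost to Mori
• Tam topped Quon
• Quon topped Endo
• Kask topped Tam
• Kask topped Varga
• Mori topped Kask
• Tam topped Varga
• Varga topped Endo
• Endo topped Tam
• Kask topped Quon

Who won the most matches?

Win totals: Kask 3, Quon 3, Tam 3, Varga 3, Ueda 3, Mori 4, Endo 2.
Mori leads with 4 wins (next highest: 3).

Mori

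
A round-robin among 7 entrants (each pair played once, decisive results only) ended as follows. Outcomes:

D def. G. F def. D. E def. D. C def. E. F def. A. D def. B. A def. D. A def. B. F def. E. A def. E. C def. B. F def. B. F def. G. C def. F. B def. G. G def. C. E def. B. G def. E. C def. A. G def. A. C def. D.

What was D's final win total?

2

D's results: beat B, G; lost to A, C, E, F.
That is 2 wins.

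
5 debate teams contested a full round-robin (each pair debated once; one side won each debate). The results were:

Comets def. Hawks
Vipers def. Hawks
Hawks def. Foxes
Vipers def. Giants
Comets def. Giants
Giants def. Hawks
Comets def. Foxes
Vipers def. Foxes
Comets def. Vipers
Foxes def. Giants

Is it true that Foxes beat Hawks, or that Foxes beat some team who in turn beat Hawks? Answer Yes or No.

Foxes did not beat Hawks directly.
Foxes beat Giants. Of those, Giants beat Hawks.

Yes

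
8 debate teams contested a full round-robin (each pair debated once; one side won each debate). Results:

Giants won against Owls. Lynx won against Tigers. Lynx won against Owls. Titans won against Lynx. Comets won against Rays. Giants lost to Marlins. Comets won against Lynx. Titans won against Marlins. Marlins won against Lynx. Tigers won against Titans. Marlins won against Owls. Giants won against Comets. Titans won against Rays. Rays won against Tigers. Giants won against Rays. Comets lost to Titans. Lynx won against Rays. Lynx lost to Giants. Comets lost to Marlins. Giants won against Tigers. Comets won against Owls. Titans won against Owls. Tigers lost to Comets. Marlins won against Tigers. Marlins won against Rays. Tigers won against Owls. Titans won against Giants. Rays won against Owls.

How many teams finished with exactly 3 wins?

1

Win totals: Comets 4, Rays 2, Tigers 2, Titans 6, Owls 0, Marlins 6, Lynx 3, Giants 5.
Exactly 3: Lynx — 1 team.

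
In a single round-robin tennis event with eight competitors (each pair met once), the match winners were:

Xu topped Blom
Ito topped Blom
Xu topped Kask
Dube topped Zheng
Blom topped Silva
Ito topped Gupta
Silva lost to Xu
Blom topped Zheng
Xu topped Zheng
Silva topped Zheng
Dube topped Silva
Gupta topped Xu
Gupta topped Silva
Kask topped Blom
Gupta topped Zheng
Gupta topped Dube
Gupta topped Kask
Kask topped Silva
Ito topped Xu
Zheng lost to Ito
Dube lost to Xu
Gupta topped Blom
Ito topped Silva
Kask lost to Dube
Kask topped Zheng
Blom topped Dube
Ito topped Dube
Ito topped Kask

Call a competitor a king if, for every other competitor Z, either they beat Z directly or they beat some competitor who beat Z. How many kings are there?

1

Kask cannot reach Ito, Gupta, Xu in two steps.
Dube cannot reach Ito, Gupta, Xu in two steps.
Ito reaches everyone (king).
Silva cannot reach Kask, Dube, Ito, Gupta, Blom, Xu in two steps.
Gupta cannot reach Ito in two steps.
Zheng cannot reach Kask, Dube, Ito, Silva, Gupta, Blom, Xu in two steps.
Blom cannot reach Ito, Gupta, Xu in two steps.
Xu cannot reach Ito, Gupta in two steps.
Kings: Ito — 1.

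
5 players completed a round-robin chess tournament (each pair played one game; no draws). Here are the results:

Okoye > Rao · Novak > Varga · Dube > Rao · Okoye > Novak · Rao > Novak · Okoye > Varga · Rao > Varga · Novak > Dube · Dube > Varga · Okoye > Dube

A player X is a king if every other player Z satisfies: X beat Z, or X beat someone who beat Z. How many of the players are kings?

1

Rao cannot reach Okoye in two steps.
Varga cannot reach Rao, Dube, Okoye, Novak in two steps.
Dube cannot reach Okoye in two steps.
Okoye reaches everyone (king).
Novak cannot reach Okoye in two steps.
Kings: Okoye — 1.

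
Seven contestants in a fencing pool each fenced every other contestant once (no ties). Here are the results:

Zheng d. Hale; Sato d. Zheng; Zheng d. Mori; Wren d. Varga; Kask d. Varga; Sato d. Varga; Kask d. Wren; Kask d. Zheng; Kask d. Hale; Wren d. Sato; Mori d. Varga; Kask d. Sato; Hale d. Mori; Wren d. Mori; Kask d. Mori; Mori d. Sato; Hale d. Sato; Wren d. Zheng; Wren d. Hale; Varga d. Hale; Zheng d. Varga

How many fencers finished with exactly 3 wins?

Win totals: Wren 5, Mori 2, Sato 2, Kask 6, Zheng 3, Varga 1, Hale 2.
Exactly 3: Zheng — 1 fencer.

1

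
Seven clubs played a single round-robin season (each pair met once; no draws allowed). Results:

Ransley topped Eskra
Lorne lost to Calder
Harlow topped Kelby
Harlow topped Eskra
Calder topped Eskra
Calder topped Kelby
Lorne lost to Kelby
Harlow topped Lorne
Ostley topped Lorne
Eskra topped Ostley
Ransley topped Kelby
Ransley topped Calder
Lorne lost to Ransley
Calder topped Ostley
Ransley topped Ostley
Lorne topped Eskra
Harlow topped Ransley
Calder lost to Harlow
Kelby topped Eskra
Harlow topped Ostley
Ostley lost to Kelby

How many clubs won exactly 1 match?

Win totals: Calder 4, Eskra 1, Kelby 3, Ostley 1, Ransley 5, Harlow 6, Lorne 1.
Exactly 1: Eskra, Ostley, Lorne — 3 clubs.

3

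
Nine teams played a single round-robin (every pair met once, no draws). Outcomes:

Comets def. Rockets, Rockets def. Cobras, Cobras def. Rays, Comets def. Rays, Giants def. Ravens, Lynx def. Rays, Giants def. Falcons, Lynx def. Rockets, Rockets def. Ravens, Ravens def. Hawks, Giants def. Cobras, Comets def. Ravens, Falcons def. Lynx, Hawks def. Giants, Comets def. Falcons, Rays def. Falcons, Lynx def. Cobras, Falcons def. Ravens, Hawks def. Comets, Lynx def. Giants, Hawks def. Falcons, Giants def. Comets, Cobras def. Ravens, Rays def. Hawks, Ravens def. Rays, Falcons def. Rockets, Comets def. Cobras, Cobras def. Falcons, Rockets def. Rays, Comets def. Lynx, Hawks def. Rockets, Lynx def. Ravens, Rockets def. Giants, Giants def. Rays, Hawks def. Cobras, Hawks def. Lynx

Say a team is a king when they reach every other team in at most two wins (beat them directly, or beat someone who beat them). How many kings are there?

6

Hawks reaches everyone (king).
Comets reaches everyone (king).
Rockets cannot reach Lynx in two steps.
Lynx reaches everyone (king).
Cobras cannot reach Comets, Giants in two steps.
Ravens reaches everyone (king).
Rays reaches everyone (king).
Giants reaches everyone (king).
Falcons cannot reach Comets in two steps.
Kings: Hawks, Comets, Lynx, Ravens, Rays, Giants — 6.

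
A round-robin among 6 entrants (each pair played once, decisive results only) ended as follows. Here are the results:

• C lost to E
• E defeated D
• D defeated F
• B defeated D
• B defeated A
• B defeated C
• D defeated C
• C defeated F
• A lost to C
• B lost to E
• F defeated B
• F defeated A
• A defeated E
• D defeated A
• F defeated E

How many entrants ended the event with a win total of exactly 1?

1

Win totals: A 1, B 3, C 2, D 3, E 3, F 3.
Exactly 1: A — 1 entrant.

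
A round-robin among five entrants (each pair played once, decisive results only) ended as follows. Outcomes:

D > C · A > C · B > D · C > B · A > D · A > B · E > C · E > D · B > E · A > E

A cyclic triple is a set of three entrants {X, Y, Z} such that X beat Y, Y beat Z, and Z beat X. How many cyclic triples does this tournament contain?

Win totals: A 4, B 2, C 1, D 1, E 2.
An entrant with w wins dominates both others in C(w,2) triples; summing gives 6 + 1 + 0 + 0 + 1 = 8 transitive triples.
Total triples C(5,3) = 10, so cyclic triples = 10 − 8 = 2.

2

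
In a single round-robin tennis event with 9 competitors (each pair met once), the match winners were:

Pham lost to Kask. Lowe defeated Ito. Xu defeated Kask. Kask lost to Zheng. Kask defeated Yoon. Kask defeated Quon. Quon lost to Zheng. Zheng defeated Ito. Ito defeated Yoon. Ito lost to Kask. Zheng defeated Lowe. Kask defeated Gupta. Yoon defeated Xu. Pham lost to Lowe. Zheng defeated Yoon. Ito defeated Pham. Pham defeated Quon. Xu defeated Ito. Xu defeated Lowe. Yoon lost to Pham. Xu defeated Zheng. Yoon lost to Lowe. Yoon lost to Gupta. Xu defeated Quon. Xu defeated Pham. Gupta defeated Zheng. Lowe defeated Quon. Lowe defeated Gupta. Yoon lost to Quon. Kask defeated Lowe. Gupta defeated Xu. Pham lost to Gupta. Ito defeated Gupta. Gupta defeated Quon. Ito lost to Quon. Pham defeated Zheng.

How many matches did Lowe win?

Lowe's results: beat Yoon, Gupta, Ito, Pham, Quon; lost to Kask, Zheng, Xu.
That is 5 wins.

5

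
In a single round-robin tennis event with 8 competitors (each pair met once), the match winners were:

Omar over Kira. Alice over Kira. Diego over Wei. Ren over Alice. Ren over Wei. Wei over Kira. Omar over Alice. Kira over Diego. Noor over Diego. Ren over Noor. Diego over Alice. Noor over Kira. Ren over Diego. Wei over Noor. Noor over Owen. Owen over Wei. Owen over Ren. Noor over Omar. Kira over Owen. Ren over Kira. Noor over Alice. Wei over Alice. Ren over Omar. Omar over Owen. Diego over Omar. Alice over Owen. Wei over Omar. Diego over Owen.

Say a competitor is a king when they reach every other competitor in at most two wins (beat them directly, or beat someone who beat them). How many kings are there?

Noor reaches everyone (king).
Kira cannot reach Noor in two steps.
Alice cannot reach Noor, Omar in two steps.
Wei cannot reach Ren in two steps.
Omar cannot reach Noor in two steps.
Owen reaches everyone (king).
Ren reaches everyone (king).
Diego reaches everyone (king).
Kings: Noor, Owen, Ren, Diego — 4.

4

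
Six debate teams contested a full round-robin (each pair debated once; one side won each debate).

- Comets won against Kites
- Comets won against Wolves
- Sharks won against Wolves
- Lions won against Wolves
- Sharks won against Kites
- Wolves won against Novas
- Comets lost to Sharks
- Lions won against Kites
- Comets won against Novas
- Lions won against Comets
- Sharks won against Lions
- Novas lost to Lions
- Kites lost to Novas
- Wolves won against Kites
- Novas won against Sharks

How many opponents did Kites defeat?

0

Kites' results: beat no one; lost to Comets, Sharks, Lions, Wolves, Novas.
That is 0 wins.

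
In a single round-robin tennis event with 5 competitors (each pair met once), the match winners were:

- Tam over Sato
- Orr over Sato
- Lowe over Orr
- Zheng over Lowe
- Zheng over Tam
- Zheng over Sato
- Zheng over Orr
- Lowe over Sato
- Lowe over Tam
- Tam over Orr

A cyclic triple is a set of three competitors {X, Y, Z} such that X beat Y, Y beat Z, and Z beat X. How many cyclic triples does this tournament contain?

Of the C(5,3) = 10 triples, the cyclic ones are: none.
That is 0.

0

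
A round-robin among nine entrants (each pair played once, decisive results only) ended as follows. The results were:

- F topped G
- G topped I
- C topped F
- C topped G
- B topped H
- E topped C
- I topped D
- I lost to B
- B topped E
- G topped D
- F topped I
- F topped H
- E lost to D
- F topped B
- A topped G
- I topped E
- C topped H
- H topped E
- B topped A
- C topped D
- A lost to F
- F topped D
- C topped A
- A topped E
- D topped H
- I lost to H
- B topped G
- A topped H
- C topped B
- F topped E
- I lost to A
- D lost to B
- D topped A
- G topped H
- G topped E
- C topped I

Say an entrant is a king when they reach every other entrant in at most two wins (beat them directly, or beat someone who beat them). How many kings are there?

A cannot reach B, F in two steps.
B cannot reach F in two steps.
C reaches everyone (king).
D cannot reach B, F in two steps.
E reaches everyone (king).
F reaches everyone (king).
G cannot reach B, F in two steps.
H cannot reach A, B, F, G in two steps.
I cannot reach B, F, G in two steps.
Kings: C, E, F — 3.

3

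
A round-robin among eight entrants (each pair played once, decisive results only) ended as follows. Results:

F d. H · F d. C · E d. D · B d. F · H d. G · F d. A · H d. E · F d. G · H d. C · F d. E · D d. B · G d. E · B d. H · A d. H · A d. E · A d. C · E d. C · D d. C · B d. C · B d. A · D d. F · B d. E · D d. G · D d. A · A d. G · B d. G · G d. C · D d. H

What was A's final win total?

4

A's results: beat C, E, G, H; lost to B, D, F.
That is 4 wins.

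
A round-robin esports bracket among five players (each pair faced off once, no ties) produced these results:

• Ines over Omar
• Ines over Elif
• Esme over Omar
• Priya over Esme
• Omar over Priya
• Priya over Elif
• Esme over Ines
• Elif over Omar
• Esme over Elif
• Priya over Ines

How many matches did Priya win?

3

Priya's results: beat Ines, Elif, Esme; lost to Omar.
That is 3 wins.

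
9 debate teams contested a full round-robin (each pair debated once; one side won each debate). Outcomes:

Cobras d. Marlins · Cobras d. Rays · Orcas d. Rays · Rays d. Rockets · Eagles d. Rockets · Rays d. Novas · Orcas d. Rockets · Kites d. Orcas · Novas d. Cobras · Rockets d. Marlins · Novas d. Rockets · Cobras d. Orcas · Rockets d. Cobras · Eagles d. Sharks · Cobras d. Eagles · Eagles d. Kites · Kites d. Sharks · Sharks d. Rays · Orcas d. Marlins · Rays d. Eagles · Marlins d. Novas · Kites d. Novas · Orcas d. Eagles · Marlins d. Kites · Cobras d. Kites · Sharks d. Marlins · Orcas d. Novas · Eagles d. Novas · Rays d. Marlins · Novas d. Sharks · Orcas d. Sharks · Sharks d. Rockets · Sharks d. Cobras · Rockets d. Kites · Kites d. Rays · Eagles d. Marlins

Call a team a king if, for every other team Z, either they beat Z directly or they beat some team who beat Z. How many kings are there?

7

Eagles reaches everyone (king).
Kites reaches everyone (king).
Rockets reaches everyone (king).
Marlins cannot reach Eagles in two steps.
Sharks reaches everyone (king).
Novas reaches everyone (king).
Rays cannot reach Orcas in two steps.
Cobras reaches everyone (king).
Orcas reaches everyone (king).
Kings: Eagles, Kites, Rockets, Sharks, Novas, Cobras, Orcas — 7.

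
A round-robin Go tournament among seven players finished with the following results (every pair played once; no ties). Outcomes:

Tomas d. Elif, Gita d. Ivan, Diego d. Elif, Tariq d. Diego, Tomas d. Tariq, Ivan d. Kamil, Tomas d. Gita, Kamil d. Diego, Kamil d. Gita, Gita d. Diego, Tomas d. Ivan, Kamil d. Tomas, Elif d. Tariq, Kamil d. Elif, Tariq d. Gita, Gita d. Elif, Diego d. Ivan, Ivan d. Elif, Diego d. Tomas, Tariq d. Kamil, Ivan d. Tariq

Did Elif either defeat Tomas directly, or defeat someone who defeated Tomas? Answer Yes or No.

No

Elif did not beat Tomas directly.
Elif beat Tariq, but each of them lost to Tomas. No two-step path.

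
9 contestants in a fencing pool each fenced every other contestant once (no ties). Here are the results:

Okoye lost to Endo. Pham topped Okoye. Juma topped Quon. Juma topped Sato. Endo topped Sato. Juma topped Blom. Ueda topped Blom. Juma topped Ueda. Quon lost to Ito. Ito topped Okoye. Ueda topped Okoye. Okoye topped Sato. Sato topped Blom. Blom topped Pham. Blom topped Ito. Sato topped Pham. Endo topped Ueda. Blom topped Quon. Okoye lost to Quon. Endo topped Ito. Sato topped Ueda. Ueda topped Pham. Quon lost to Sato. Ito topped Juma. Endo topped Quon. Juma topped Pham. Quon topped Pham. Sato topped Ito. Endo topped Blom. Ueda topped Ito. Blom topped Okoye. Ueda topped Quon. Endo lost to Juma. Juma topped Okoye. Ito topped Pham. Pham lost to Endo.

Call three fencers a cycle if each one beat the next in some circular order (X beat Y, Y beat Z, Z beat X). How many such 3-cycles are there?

9

Win totals: Ueda 5, Sato 5, Pham 1, Blom 4, Juma 7, Quon 2, Ito 4, Okoye 1, Endo 7.
A fencer with w wins dominates both others in C(w,2) triples; summing gives 10 + 10 + 0 + 6 + 21 + 1 + 6 + 0 + 21 = 75 transitive triples.
Total triples C(9,3) = 84, so cyclic triples = 84 − 75 = 9.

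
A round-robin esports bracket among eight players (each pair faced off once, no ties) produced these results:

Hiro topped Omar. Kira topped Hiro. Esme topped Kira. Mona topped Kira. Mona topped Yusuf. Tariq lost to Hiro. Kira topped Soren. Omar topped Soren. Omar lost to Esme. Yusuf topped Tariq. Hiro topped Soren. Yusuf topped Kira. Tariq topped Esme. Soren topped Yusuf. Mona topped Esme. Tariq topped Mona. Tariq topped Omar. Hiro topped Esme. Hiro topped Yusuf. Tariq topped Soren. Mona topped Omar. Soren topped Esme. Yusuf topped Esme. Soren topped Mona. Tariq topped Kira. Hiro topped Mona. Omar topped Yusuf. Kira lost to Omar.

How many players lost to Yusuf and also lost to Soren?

Yusuf beat: Esme, Tariq, Kira.
Soren beat: Esme, Yusuf, Mona.
Both beat: Esme — 1.

1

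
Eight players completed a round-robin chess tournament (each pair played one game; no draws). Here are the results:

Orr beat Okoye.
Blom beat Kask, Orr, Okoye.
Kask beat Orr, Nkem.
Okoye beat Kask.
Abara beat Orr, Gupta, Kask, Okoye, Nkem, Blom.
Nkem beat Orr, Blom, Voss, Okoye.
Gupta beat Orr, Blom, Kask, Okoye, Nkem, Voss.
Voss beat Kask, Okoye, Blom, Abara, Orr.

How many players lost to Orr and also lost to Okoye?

0

Orr beat: Okoye.
Okoye beat: Kask.
No one was beaten by both.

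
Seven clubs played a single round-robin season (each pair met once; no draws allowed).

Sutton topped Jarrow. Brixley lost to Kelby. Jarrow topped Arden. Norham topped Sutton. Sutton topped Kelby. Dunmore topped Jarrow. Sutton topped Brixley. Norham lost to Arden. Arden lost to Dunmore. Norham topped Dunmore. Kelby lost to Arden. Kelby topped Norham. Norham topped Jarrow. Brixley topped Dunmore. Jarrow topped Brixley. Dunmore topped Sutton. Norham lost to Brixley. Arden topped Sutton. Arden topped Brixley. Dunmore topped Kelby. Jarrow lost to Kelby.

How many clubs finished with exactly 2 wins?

2

Win totals: Kelby 3, Norham 3, Jarrow 2, Arden 4, Brixley 2, Dunmore 4, Sutton 3.
Exactly 2: Jarrow, Brixley — 2 clubs.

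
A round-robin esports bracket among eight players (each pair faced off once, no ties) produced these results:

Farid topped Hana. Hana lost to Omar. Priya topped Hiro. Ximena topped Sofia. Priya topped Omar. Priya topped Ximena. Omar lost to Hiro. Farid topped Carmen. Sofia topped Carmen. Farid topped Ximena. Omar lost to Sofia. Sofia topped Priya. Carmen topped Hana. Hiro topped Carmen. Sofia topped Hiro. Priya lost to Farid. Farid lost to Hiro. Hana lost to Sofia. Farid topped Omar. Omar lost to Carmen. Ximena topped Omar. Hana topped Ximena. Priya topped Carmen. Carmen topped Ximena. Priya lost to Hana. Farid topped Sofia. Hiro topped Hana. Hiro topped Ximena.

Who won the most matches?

Farid

Win totals: Hana 2, Ximena 2, Hiro 5, Carmen 3, Priya 4, Farid 6, Omar 1, Sofia 5.
Farid leads with 6 wins (next highest: 5).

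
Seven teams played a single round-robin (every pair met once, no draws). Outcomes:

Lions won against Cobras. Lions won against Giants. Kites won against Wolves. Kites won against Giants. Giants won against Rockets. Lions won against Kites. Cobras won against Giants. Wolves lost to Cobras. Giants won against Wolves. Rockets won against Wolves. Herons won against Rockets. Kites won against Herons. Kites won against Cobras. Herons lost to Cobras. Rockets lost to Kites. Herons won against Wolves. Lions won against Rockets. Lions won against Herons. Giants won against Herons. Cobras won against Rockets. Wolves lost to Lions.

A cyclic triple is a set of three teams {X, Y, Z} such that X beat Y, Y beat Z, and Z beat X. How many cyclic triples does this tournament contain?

Win totals: Wolves 0, Rockets 1, Lions 6, Kites 5, Cobras 4, Herons 2, Giants 3.
A team with w wins dominates both others in C(w,2) triples; summing gives 0 + 0 + 15 + 10 + 6 + 1 + 3 = 35 transitive triples.
Total triples C(7,3) = 35, so cyclic triples = 35 − 35 = 0.

0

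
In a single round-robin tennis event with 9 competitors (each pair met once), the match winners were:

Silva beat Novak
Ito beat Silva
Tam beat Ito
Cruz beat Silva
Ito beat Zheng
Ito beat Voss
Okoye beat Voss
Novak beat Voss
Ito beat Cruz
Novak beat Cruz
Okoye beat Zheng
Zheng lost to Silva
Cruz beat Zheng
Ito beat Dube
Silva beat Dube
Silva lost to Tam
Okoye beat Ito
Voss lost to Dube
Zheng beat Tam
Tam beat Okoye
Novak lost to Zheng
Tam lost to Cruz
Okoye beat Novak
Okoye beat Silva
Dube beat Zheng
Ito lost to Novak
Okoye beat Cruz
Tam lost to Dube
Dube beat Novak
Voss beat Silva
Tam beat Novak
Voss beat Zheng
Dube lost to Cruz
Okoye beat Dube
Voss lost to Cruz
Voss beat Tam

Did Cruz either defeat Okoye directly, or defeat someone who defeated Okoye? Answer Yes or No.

Cruz did not beat Okoye directly.
Cruz beat Tam, Voss, Dube, Silva, Zheng. Of those, Tam beat Okoye.

Yes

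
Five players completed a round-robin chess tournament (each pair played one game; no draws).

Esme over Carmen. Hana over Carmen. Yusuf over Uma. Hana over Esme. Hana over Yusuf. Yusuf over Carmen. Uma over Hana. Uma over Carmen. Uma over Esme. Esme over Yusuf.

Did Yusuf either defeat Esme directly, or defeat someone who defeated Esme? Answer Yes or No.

Yes

Yusuf did not beat Esme directly.
Yusuf beat Uma, Carmen. Of those, Uma beat Esme.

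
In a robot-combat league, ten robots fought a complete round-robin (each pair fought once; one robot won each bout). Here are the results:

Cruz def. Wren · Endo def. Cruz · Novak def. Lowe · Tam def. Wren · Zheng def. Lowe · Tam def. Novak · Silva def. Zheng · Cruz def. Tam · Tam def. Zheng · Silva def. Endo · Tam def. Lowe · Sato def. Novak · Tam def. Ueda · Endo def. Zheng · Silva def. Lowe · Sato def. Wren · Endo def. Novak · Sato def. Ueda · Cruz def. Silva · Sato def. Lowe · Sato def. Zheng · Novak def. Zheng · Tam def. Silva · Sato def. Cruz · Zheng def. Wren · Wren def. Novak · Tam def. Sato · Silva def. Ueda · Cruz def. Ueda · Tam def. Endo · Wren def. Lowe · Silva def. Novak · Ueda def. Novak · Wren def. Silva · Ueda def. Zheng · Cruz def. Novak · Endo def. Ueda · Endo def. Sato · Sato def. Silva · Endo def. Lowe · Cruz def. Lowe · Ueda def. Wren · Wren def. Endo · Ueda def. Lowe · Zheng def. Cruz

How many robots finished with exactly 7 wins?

1

Win totals: Ueda 4, Cruz 6, Tam 8, Novak 2, Lowe 0, Silva 5, Endo 6, Sato 7, Wren 4, Zheng 3.
Exactly 7: Sato — 1 robot.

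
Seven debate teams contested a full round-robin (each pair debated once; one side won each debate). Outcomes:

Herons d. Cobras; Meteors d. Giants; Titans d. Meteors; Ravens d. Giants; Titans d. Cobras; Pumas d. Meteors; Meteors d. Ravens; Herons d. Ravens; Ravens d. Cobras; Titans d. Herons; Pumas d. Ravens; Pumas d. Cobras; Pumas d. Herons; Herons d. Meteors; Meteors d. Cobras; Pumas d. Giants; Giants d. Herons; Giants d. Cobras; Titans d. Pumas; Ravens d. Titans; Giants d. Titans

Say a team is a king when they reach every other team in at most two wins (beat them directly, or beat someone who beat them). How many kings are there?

4

Herons cannot reach Pumas in two steps.
Giants reaches everyone (king).
Pumas reaches everyone (king).
Meteors cannot reach Pumas in two steps.
Cobras cannot reach Herons, Giants, Pumas, Meteors, Titans, Ravens in two steps.
Titans reaches everyone (king).
Ravens reaches everyone (king).
Kings: Giants, Pumas, Titans, Ravens — 4.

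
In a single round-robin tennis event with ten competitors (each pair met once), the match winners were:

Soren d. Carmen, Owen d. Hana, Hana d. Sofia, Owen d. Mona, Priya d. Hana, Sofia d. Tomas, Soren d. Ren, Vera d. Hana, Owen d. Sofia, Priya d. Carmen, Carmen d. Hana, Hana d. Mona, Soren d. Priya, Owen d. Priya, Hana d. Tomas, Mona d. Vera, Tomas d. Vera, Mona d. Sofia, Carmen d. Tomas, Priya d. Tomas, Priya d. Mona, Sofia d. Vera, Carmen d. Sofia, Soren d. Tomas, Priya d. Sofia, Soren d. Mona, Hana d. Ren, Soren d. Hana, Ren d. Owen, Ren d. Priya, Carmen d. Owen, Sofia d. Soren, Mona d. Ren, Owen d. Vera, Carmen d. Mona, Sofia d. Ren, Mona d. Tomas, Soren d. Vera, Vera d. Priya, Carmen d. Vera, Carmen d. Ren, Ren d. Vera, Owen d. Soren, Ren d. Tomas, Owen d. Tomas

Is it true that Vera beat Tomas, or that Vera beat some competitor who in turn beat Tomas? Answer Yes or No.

Vera did not beat Tomas directly.
Vera beat Priya, Hana. Of those, Priya beat Tomas.

Yes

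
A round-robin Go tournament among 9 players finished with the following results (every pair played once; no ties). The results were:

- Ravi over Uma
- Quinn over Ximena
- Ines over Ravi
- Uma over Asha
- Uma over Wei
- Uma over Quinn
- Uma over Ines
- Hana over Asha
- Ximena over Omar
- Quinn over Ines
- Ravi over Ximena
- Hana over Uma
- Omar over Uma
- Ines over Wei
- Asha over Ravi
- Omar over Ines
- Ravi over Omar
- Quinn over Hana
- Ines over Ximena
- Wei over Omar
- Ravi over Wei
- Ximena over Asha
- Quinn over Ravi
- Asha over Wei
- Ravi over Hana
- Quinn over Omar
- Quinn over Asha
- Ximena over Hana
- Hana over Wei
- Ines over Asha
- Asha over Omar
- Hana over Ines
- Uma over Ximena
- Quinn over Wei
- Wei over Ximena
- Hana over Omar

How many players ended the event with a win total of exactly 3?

Win totals: Omar 2, Ximena 3, Ines 4, Quinn 7, Asha 3, Wei 2, Ravi 5, Hana 5, Uma 5.
Exactly 3: Ximena, Asha — 2 players.

2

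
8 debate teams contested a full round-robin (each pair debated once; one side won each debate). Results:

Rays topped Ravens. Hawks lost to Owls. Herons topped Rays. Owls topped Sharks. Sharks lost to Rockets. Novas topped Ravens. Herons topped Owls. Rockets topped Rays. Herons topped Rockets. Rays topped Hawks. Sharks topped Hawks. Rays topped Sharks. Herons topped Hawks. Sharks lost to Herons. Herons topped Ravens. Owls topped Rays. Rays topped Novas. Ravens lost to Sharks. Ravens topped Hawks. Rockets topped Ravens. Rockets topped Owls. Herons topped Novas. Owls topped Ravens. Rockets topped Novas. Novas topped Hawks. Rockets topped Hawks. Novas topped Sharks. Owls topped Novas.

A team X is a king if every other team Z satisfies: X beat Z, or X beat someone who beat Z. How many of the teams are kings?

1

Rays cannot reach Rockets, Owls, Herons in two steps.
Sharks cannot reach Rays, Rockets, Owls, Novas, Herons in two steps.
Rockets cannot reach Herons in two steps.
Owls cannot reach Rockets, Herons in two steps.
Novas cannot reach Rays, Rockets, Owls, Herons in two steps.
Hawks cannot reach Rays, Sharks, Rockets, Owls, Novas, Herons, Ravens in two steps.
Herons reaches everyone (king).
Ravens cannot reach Rays, Sharks, Rockets, Owls, Novas, Herons in two steps.
Kings: Herons — 1.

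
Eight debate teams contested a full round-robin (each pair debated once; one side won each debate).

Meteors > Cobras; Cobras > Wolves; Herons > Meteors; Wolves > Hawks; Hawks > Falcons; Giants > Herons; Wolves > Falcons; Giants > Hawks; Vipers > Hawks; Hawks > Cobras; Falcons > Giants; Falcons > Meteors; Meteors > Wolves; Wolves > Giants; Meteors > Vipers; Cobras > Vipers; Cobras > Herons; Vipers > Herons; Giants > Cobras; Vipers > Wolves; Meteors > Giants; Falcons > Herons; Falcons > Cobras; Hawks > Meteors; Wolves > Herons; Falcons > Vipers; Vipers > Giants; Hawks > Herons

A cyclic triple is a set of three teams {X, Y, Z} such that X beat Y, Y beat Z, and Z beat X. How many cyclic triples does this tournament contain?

16

Win totals: Vipers 4, Giants 3, Meteors 4, Herons 1, Wolves 4, Falcons 5, Cobras 3, Hawks 4.
A team with w wins dominates both others in C(w,2) triples; summing gives 6 + 3 + 6 + 0 + 6 + 10 + 3 + 6 = 40 transitive triples.
Total triples C(8,3) = 56, so cyclic triples = 56 − 40 = 16.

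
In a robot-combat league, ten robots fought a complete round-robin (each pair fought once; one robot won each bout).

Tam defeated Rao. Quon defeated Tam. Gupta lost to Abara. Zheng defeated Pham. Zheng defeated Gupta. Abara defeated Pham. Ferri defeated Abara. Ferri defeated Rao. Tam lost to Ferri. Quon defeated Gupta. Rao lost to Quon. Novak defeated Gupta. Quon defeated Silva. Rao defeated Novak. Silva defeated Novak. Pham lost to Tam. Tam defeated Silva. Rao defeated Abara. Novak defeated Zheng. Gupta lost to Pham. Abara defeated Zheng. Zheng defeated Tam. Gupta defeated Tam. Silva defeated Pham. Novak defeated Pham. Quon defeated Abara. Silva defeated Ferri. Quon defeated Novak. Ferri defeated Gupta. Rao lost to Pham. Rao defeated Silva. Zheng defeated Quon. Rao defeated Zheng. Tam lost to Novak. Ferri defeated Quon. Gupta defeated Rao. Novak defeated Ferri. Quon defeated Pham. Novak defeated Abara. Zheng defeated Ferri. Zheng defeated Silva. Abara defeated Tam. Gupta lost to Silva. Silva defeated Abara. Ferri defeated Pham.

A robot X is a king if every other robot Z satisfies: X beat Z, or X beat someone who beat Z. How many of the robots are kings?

6

Zheng reaches everyone (king).
Rao reaches everyone (king).
Silva reaches everyone (king).
Tam cannot reach Quon in two steps.
Pham cannot reach Ferri, Quon in two steps.
Abara cannot reach Novak in two steps.
Ferri reaches everyone (king).
Novak reaches everyone (king).
Gupta cannot reach Ferri, Quon in two steps.
Quon reaches everyone (king).
Kings: Zheng, Rao, Silva, Ferri, Novak, Quon — 6.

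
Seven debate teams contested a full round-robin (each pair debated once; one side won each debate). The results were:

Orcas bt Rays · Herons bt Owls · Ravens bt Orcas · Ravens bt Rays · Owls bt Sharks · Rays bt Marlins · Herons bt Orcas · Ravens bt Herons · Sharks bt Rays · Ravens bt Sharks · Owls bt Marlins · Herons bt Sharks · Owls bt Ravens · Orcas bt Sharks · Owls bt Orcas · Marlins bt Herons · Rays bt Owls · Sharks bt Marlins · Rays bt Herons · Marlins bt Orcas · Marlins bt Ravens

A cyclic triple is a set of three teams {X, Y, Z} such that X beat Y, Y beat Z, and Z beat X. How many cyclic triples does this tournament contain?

Win totals: Ravens 4, Herons 3, Rays 3, Marlins 3, Owls 4, Sharks 2, Orcas 2.
A team with w wins dominates both others in C(w,2) triples; summing gives 6 + 3 + 3 + 3 + 6 + 1 + 1 = 23 transitive triples.
Total triples C(7,3) = 35, so cyclic triples = 35 − 23 = 12.

12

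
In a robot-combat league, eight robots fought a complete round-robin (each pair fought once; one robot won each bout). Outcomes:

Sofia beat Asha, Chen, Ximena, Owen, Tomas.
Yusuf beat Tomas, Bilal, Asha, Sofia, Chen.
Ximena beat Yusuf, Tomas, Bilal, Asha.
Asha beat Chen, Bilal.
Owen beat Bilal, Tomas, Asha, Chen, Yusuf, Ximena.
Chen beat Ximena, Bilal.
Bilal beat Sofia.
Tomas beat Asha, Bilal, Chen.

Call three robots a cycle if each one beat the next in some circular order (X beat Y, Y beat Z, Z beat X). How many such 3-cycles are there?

10

Win totals: Yusuf 5, Owen 6, Sofia 5, Ximena 4, Bilal 1, Tomas 3, Chen 2, Asha 2.
A robot with w wins dominates both others in C(w,2) triples; summing gives 10 + 15 + 10 + 6 + 0 + 3 + 1 + 1 = 46 transitive triples.
Total triples C(8,3) = 56, so cyclic triples = 56 − 46 = 10.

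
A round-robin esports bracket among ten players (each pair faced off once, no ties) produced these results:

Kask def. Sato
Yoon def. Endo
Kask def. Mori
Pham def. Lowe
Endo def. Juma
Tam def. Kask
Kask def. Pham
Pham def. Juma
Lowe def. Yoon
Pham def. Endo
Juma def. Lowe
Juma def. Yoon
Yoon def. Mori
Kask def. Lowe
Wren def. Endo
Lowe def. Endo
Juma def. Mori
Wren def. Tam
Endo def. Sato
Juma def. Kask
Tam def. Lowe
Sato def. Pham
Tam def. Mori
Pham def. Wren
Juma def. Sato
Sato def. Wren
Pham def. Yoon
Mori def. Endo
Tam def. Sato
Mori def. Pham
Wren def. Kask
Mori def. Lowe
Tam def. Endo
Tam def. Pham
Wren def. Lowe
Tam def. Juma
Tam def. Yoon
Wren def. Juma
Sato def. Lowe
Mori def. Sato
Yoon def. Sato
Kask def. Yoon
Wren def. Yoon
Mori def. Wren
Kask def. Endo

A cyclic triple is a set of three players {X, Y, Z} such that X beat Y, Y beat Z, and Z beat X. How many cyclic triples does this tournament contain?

Win totals: Lowe 2, Yoon 3, Mori 5, Wren 6, Juma 5, Pham 5, Tam 8, Endo 2, Sato 3, Kask 6.
A player with w wins dominates both others in C(w,2) triples; summing gives 1 + 3 + 10 + 15 + 10 + 10 + 28 + 1 + 3 + 15 = 96 transitive triples.
Total triples C(10,3) = 120, so cyclic triples = 120 − 96 = 24.

24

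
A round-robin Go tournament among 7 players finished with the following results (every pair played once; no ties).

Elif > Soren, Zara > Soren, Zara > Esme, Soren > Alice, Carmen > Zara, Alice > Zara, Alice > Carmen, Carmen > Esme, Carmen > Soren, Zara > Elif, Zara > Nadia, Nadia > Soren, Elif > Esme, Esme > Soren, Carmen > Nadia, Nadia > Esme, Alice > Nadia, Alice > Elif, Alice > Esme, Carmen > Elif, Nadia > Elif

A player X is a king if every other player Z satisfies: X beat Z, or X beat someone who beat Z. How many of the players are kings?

3

Esme cannot reach Carmen, Zara, Nadia, Elif in two steps.
Carmen reaches everyone (king).
Zara cannot reach Carmen in two steps.
Alice reaches everyone (king).
Soren reaches everyone (king).
Nadia cannot reach Carmen, Zara in two steps.
Elif cannot reach Carmen, Zara, Nadia in two steps.
Kings: Carmen, Alice, Soren — 3.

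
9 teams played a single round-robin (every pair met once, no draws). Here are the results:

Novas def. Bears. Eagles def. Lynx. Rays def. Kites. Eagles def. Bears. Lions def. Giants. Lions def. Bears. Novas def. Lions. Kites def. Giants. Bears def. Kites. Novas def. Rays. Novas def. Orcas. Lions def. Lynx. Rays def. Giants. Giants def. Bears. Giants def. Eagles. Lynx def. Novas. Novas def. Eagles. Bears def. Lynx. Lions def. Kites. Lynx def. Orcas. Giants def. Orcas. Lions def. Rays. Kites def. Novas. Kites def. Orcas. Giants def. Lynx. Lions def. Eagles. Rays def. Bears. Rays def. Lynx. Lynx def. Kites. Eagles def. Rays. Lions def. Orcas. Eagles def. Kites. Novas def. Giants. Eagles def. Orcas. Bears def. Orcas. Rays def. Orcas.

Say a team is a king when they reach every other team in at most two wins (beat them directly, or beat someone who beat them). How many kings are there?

Giants cannot reach Lions in two steps.
Eagles cannot reach Lions in two steps.
Bears cannot reach Eagles, Rays, Lions in two steps.
Kites reaches everyone (king).
Rays cannot reach Lions in two steps.
Novas reaches everyone (king).
Lions reaches everyone (king).
Lynx reaches everyone (king).
Orcas cannot reach Giants, Eagles, Bears, Kites, Rays, Novas, Lions, Lynx in two steps.
Kings: Kites, Novas, Lions, Lynx — 4.

4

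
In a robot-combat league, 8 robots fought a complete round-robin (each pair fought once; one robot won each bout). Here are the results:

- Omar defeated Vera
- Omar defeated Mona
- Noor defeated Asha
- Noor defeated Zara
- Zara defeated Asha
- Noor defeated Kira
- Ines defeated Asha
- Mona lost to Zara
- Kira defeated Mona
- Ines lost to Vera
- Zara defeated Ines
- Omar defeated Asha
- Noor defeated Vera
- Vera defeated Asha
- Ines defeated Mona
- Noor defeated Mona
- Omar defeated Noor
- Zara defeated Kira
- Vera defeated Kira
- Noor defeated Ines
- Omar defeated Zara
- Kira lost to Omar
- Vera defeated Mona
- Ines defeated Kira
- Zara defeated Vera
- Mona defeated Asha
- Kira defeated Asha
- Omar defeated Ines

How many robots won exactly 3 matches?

1

Win totals: Ines 3, Noor 6, Mona 1, Zara 5, Asha 0, Vera 4, Omar 7, Kira 2.
Exactly 3: Ines — 1 robot.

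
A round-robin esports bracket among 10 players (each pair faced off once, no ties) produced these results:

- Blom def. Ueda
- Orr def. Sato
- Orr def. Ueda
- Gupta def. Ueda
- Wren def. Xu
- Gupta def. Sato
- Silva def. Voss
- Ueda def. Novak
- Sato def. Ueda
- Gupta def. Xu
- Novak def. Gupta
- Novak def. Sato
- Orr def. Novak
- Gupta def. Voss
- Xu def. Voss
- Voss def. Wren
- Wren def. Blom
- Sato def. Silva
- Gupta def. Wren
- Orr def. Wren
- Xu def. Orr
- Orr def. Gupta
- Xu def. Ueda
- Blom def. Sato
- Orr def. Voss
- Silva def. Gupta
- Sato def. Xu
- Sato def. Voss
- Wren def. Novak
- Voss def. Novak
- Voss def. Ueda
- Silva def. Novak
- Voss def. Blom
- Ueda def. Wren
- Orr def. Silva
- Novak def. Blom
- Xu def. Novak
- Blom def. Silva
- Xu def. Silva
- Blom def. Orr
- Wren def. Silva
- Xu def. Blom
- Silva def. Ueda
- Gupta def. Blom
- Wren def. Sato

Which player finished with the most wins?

Orr

Win totals: Wren 5, Blom 4, Orr 7, Ueda 2, Gupta 6, Silva 4, Novak 3, Sato 4, Voss 4, Xu 6.
Orr leads with 7 wins (next highest: 6).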